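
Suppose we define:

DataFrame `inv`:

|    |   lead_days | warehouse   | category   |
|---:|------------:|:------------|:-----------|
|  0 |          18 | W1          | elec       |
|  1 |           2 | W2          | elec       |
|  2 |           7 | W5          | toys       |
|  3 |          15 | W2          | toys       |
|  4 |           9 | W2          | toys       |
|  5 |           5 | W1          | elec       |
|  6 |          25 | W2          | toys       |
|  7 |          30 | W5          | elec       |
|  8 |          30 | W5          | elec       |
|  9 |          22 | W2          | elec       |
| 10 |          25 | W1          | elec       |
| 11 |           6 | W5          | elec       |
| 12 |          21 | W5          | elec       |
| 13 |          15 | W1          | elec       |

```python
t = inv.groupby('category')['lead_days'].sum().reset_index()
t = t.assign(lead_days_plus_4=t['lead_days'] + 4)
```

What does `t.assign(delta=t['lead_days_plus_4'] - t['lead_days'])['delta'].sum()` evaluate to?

8

group by category, sum of lead_days:
category
elec    174
toys     56
Name: lead_days, dtype: int64
reset_index():
  category  lead_days
0     elec        174
1     toys         56
add column lead_days_plus_4 = t['lead_days'] + 4:
  category  lead_days  lead_days_plus_4
0     elec        174               178
1     toys         56                60
add column delta = t['lead_days_plus_4'] - t['lead_days']:
  category  lead_days  lead_days_plus_4  delta
0     elec        174               178      4
1     toys         56                60      4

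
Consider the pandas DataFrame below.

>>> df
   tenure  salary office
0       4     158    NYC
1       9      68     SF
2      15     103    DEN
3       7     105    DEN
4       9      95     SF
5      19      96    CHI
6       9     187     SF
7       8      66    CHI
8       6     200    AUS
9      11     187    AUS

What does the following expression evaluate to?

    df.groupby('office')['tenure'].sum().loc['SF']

27

group by office, sum of tenure:
office
AUS    17
CHI    27
DEN    22
NYC     4
SF     27
Name: tenure, dtype: int64
Reading off the value at index 'SF', we get 27.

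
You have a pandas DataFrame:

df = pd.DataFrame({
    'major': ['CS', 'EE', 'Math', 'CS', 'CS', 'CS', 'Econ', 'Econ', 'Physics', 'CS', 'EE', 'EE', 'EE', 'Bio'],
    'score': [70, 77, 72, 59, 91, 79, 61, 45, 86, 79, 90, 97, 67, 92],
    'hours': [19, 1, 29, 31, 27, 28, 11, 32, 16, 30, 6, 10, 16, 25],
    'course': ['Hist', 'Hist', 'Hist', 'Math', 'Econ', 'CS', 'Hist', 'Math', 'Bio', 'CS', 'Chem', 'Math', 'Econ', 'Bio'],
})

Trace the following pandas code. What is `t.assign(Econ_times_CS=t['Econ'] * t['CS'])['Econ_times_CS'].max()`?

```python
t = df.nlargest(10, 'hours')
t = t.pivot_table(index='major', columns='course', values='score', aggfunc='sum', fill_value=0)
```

take 10 rows with largest hours:
      major  score  hours course
7      Econ     45     32   Math
3        CS     59     31   Math
9        CS     79     30     CS
2      Math     72     29   Hist
5        CS     79     28     CS
4        CS     91     27   Econ
13      Bio     92     25    Bio
0        CS     70     19   Hist
8   Physics     86     16    Bio
12       EE     67     16   Econ
pivot: rows=major, cols=course, sum(score):
course   Bio   CS  Econ  Hist  Math
major                              
Bio       92    0     0     0     0
CS         0  158    91    70    59
EE         0    0    67     0     0
Econ       0    0     0     0    45
Math       0    0     0    72     0
Physics   86    0     0     0     0
add column Econ_times_CS = t['Econ'] * t['CS']:
course   Bio   CS  Econ  Hist  Math  Econ_times_CS
major                                             
Bio       92    0     0     0     0              0
CS         0  158    91    70    59          14378
EE         0    0    67     0     0              0
Econ       0    0     0     0    45              0
Math       0    0     0    72     0              0
Physics   86    0     0     0     0              0

14378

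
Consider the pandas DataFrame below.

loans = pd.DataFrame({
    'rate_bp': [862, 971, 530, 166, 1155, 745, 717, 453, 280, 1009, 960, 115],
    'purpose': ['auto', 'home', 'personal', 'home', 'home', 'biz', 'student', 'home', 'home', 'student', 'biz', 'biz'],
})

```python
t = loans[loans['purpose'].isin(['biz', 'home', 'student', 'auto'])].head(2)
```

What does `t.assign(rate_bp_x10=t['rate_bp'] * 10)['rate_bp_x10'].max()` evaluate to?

filter rows where purpose in ['biz', 'home', 'student', 'auto']:
    rate_bp  purpose
0       862     auto
1       971     home
3       166     home
4      1155     home
5       745      biz
6       717  student
7       453     home
8       280     home
9      1009  student
10      960      biz
11      115      biz
take first 2 rows:
   rate_bp purpose
0      862    auto
1      971    home
add column rate_bp_x10 = t['rate_bp'] * 10:
   rate_bp purpose  rate_bp_x10
0      862    auto         8620
1      971    home         9710
Then the max of column 'rate_bp_x10': 9710

9710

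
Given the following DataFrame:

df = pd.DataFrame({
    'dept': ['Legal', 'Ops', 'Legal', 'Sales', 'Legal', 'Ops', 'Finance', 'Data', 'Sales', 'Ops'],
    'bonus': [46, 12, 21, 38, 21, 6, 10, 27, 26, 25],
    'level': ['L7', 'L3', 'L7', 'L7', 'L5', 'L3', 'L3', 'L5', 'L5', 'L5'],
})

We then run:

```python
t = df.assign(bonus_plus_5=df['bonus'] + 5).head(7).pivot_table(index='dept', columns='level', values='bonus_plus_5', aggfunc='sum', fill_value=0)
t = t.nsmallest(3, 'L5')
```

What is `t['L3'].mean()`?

14.3333333333

add column bonus_plus_5 = df['bonus'] + 5:
      dept  bonus level  bonus_plus_5
0    Legal     46    L7            51
1      Ops     12    L3            17
2    Legal     21    L7            26
3    Sales     38    L7            43
4    Legal     21    L5            26
5      Ops      6    L3            11
6  Finance     10    L3            15
7     Data     27    L5            32
8    Sales     26    L5            31
9      Ops     25    L5            30
take first 7 rows:
      dept  bonus level  bonus_plus_5
0    Legal     46    L7            51
1      Ops     12    L3            17
2    Legal     21    L7            26
3    Sales     38    L7            43
4    Legal     21    L5            26
5      Ops      6    L3            11
6  Finance     10    L3            15
pivot: rows=dept, cols=level, sum(bonus_plus_5):
level    L3  L5  L7
dept               
Finance  15   0   0
Legal     0  26  77
Ops      28   0   0
Sales     0   0  43
take 3 rows with smallest L5:
level    L3  L5  L7
dept               
Finance  15   0   0
Ops      28   0   0
Sales     0   0  43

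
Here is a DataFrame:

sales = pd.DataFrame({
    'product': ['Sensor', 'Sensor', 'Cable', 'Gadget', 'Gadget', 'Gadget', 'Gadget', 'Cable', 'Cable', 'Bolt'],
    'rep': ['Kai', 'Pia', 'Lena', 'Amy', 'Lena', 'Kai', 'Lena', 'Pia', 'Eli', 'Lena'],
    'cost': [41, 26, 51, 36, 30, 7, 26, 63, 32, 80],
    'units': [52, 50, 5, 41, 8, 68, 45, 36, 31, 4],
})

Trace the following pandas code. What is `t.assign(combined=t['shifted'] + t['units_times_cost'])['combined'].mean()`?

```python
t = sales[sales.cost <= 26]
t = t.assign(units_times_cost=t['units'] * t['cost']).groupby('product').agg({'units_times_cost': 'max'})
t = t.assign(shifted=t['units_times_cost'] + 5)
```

2475.0

filter rows where cost <= 26:
  product   rep  cost  units
1  Sensor   Pia    26     50
5  Gadget   Kai     7     68
6  Gadget  Lena    26     45
add column units_times_cost = t['units'] * t['cost']:
  product   rep  cost  units  units_times_cost
1  Sensor   Pia    26     50              1300
5  Gadget   Kai     7     68               476
6  Gadget  Lena    26     45              1170
group by product, max of units_times_cost:
         units_times_cost
product                  
Gadget               1170
Sensor               1300
add column shifted = t['units_times_cost'] + 5:
         units_times_cost  shifted
product                           
Gadget               1170     1175
Sensor               1300     1305
add column combined = t['shifted'] + t['units_times_cost']:
         units_times_cost  shifted  combined
product                                     
Gadget               1170     1175      2345
Sensor               1300     1305      2605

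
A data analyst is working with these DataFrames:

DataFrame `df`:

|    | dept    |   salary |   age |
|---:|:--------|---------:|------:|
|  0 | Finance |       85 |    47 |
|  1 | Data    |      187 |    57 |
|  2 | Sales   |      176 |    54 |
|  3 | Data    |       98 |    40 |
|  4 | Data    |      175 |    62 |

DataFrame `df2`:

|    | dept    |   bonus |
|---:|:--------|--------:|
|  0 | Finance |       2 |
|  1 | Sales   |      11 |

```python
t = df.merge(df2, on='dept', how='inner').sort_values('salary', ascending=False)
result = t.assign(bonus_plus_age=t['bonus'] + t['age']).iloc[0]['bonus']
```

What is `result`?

11

merge on 'dept' (how='inner') → 2 rows:
      dept  salary  age  bonus
0  Finance      85   47      2
1    Sales     176   54     11
sort by salary descending:
      dept  salary  age  bonus
1    Sales     176   54     11
0  Finance      85   47      2
add column bonus_plus_age = t['bonus'] + t['age']:
      dept  salary  age  bonus  bonus_plus_age
1    Sales     176   54     11              65
0  Finance      85   47      2              49
Reading off the value at position 0, column 'bonus', we get 11.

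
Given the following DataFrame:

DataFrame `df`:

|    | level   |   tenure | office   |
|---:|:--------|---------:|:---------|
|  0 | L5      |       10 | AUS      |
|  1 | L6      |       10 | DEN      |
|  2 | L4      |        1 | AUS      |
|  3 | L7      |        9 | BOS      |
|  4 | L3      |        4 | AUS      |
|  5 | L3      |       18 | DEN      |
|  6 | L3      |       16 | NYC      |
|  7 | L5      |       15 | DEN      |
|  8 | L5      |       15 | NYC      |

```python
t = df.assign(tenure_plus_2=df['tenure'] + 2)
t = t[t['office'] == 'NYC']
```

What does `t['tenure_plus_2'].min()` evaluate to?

17

add column tenure_plus_2 = df['tenure'] + 2:
  level  tenure office  tenure_plus_2
0    L5      10    AUS             12
1    L6      10    DEN             12
2    L4       1    AUS              3
3    L7       9    BOS             11
4    L3       4    AUS              6
5    L3      18    DEN             20
6    L3      16    NYC             18
7    L5      15    DEN             17
8    L5      15    NYC             17
filter rows where office == 'NYC':
  level  tenure office  tenure_plus_2
6    L3      16    NYC             18
8    L5      15    NYC             17
min of column 'tenure_plus_2' → 17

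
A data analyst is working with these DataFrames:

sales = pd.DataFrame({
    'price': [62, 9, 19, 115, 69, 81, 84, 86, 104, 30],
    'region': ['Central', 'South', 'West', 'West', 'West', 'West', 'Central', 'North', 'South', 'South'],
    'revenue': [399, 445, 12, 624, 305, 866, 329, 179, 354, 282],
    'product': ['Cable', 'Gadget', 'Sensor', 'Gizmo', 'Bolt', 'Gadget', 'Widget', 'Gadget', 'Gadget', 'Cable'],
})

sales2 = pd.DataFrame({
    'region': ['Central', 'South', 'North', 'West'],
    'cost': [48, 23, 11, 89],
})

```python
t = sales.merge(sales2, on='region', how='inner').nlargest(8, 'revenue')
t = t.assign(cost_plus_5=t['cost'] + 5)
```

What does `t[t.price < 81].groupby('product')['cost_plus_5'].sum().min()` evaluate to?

28

merge on 'region' (how='inner') → 10 rows:
   price   region  revenue product  cost
0     62  Central      399   Cable    48
1      9    South      445  Gadget    23
2     19     West       12  Sensor    89
3    115     West      624   Gizmo    89
4     69     West      305    Bolt    89
5     81     West      866  Gadget    89
6     84  Central      329  Widget    48
7     86    North      179  Gadget    11
8    104    South      354  Gadget    23
9     30    South      282   Cable    23
take 8 rows with largest revenue:
   price   region  revenue product  cost
5     81     West      866  Gadget    89
3    115     West      624   Gizmo    89
1      9    South      445  Gadget    23
0     62  Central      399   Cable    48
8    104    South      354  Gadget    23
6     84  Central      329  Widget    48
4     69     West      305    Bolt    89
9     30    South      282   Cable    23
add column cost_plus_5 = t['cost'] + 5:
   price   region  revenue product  cost  cost_plus_5
5     81     West      866  Gadget    89           94
3    115     West      624   Gizmo    89           94
1      9    South      445  Gadget    23           28
0     62  Central      399   Cable    48           53
8    104    South      354  Gadget    23           28
6     84  Central      329  Widget    48           53
4     69     West      305    Bolt    89           94
9     30    South      282   Cable    23           28
filter rows where price < 81:
   price   region  revenue product  cost  cost_plus_5
1      9    South      445  Gadget    23           28
0     62  Central      399   Cable    48           53
4     69     West      305    Bolt    89           94
9     30    South      282   Cable    23           28
group by product, sum of cost_plus_5:
product
Bolt      94
Cable     81
Gadget    28
Name: cost_plus_5, dtype: int64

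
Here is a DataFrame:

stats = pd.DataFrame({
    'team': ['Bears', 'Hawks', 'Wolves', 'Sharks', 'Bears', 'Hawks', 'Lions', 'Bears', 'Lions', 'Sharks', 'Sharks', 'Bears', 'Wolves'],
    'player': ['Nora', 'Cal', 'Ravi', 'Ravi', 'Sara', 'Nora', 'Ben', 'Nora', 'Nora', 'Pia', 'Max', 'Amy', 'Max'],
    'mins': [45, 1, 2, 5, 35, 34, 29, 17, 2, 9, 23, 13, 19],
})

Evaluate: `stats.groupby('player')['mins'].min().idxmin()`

Cal

group by player, min of mins:
player
Amy     13
Ben     29
Cal      1
Max     19
Nora     2
Pia      9
Ravi     2
Sara    35
Name: mins, dtype: int64
Hence Cal.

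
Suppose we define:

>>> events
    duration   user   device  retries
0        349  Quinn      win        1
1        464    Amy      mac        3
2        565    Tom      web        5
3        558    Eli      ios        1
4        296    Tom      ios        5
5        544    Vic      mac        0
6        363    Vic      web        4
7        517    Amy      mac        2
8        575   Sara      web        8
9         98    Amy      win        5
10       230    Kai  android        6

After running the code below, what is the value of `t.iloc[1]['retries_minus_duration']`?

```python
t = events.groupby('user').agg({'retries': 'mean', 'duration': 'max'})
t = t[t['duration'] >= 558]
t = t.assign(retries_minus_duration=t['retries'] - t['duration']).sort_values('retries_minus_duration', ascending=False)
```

group by user: mean(retries), max(duration):
        retries  duration
user                     
Amy    3.333333       517
Eli    1.000000       558
Kai    6.000000       230
Quinn  1.000000       349
Sara   8.000000       575
Tom    5.000000       565
Vic    2.000000       544
filter rows where duration >= 558:
      retries  duration
user                   
Eli       1.0       558
Sara      8.0       575
Tom       5.0       565
add column retries_minus_duration = t['retries'] - t['duration']:
      retries  duration  retries_minus_duration
user                                           
Eli       1.0       558                  -557.0
Sara      8.0       575                  -567.0
Tom       5.0       565                  -560.0
sort by retries_minus_duration descending:
      retries  duration  retries_minus_duration
user                                           
Eli       1.0       558                  -557.0
Tom       5.0       565                  -560.0
Sara      8.0       575                  -567.0
So iloc[1]['retries_minus_duration'] = -560.0.

-560.0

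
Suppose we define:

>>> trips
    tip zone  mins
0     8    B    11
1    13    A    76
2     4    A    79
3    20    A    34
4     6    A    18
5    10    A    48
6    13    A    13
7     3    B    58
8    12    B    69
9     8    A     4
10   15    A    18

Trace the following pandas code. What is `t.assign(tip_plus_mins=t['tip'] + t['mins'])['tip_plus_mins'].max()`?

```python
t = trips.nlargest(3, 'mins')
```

take 3 rows with largest mins:
   tip zone  mins
2    4    A    79
1   13    A    76
8   12    B    69
add column tip_plus_mins = t['tip'] + t['mins']:
   tip zone  mins  tip_plus_mins
2    4    A    79             83
1   13    A    76             89
8   12    B    69             81

89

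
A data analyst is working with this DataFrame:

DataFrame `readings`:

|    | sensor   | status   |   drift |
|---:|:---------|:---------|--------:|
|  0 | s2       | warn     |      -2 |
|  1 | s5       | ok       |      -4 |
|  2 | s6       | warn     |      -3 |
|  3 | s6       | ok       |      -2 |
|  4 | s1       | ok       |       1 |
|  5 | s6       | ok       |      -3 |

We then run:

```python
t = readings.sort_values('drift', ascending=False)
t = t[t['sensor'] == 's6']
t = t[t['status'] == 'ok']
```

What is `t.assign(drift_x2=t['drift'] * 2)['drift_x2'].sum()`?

-10

sort by drift descending:
  sensor status  drift
4     s1     ok      1
0     s2   warn     -2
3     s6     ok     -2
2     s6   warn     -3
5     s6     ok     -3
1     s5     ok     -4
filter rows where sensor == 's6':
  sensor status  drift
3     s6     ok     -2
2     s6   warn     -3
5     s6     ok     -3
filter rows where status == 'ok':
  sensor status  drift
3     s6     ok     -2
5     s6     ok     -3
add column drift_x2 = t['drift'] * 2:
  sensor status  drift  drift_x2
3     s6     ok     -2        -4
5     s6     ok     -3        -6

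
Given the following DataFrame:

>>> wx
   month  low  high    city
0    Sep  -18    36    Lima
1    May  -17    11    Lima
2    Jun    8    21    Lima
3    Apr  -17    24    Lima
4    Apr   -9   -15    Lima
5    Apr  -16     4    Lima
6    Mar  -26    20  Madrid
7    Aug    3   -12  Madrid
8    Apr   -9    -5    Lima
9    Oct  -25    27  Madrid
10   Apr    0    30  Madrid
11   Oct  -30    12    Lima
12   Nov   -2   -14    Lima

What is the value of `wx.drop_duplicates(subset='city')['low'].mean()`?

-22.0

drop duplicate city (keep=first):
  month  low  high    city
0   Sep  -18    36    Lima
6   Mar  -26    20  Madrid
Then the mean of column 'low': -22.0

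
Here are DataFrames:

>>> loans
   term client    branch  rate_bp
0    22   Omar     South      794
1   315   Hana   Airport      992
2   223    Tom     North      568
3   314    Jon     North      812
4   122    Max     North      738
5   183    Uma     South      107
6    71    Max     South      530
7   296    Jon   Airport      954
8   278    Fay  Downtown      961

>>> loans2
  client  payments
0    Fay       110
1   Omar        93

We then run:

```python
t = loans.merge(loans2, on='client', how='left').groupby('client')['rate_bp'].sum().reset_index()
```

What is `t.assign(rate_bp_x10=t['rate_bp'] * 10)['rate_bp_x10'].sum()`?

64560

merge on 'client' (how='left') → 9 rows:
   term client    branch  rate_bp  payments
0    22   Omar     South      794      93.0
1   315   Hana   Airport      992       NaN
2   223    Tom     North      568       NaN
3   314    Jon     North      812       NaN
4   122    Max     North      738       NaN
5   183    Uma     South      107       NaN
6    71    Max     South      530       NaN
7   296    Jon   Airport      954       NaN
8   278    Fay  Downtown      961     110.0
group by client, sum of rate_bp:
client
Fay      961
Hana     992
Jon     1766
Max     1268
Omar     794
Tom      568
Uma      107
Name: rate_bp, dtype: int64
reset_index():
  client  rate_bp
0    Fay      961
1   Hana      992
2    Jon     1766
3    Max     1268
4   Omar      794
5    Tom      568
6    Uma      107
add column rate_bp_x10 = t['rate_bp'] * 10:
  client  rate_bp  rate_bp_x10
0    Fay      961         9610
1   Hana      992         9920
2    Jon     1766        17660
3    Max     1268        12680
4   Omar      794         7940
5    Tom      568         5680
6    Uma      107         1070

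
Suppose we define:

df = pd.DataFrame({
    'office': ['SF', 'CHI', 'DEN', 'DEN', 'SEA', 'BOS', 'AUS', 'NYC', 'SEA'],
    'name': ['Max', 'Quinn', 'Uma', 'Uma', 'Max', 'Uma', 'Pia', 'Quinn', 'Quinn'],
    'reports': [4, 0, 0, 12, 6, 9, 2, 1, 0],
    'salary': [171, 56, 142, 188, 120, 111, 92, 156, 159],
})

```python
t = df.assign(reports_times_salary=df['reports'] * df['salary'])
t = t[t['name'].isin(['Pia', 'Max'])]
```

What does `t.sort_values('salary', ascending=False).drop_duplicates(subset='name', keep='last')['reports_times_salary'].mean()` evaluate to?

add column reports_times_salary = df['reports'] * df['salary']:
  office   name  reports  salary  reports_times_salary
0     SF    Max        4     171                   684
1    CHI  Quinn        0      56                     0
2    DEN    Uma        0     142                     0
3    DEN    Uma       12     188                  2256
4    SEA    Max        6     120                   720
5    BOS    Uma        9     111                   999
6    AUS    Pia        2      92                   184
7    NYC  Quinn        1     156                   156
8    SEA  Quinn        0     159                     0
filter rows where name in ['Pia', 'Max']:
  office name  reports  salary  reports_times_salary
0     SF  Max        4     171                   684
4    SEA  Max        6     120                   720
6    AUS  Pia        2      92                   184
sort by salary descending:
  office name  reports  salary  reports_times_salary
0     SF  Max        4     171                   684
4    SEA  Max        6     120                   720
6    AUS  Pia        2      92                   184
drop duplicate name (keep=last):
  office name  reports  salary  reports_times_salary
4    SEA  Max        6     120                   720
6    AUS  Pia        2      92                   184
Then the mean of column 'reports_times_salary': 452.0

452.0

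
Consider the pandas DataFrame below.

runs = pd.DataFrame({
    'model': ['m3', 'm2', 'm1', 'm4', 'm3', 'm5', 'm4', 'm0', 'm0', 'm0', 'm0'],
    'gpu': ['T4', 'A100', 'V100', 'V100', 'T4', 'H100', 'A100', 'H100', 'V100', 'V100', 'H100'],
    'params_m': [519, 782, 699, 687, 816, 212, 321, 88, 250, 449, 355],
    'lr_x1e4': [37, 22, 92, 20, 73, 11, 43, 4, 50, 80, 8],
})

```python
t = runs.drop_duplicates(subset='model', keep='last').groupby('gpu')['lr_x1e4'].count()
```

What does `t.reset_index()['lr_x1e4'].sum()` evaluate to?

6

drop duplicate model (keep=last):
   model   gpu  params_m  lr_x1e4
1     m2  A100       782       22
2     m1  V100       699       92
4     m3    T4       816       73
5     m5  H100       212       11
6     m4  A100       321       43
10    m0  H100       355        8
group by gpu, count of lr_x1e4:
gpu
A100    2
H100    2
T4      1
V100    1
Name: lr_x1e4, dtype: int64
reset_index():
    gpu  lr_x1e4
0  A100        2
1  H100        2
2    T4        1
3  V100        1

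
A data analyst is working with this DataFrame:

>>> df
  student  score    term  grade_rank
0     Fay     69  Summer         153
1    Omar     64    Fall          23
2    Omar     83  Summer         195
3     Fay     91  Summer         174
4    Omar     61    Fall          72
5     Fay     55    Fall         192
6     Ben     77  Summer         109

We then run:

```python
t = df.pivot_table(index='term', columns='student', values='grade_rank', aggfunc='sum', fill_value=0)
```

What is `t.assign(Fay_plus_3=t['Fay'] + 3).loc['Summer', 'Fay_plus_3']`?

330

pivot: rows=term, cols=student, sum(grade_rank):
student  Ben  Fay  Omar
term                   
Fall       0  192    95
Summer   109  327   195
add column Fay_plus_3 = t['Fay'] + 3:
student  Ben  Fay  Omar  Fay_plus_3
term                               
Fall       0  192    95         195
Summer   109  327   195         330
So loc['Summer', 'Fay_plus_3'] = 330.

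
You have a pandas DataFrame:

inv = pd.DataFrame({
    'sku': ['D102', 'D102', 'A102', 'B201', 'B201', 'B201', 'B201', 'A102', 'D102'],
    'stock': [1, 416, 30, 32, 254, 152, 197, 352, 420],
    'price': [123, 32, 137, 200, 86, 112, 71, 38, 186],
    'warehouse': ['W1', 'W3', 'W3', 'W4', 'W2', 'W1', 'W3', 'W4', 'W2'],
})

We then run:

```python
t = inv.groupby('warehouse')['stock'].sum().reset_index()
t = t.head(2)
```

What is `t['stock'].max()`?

group by warehouse, sum of stock:
warehouse
W1    153
W2    674
W3    643
W4    384
Name: stock, dtype: int64
reset_index():
  warehouse  stock
0        W1    153
1        W2    674
2        W3    643
3        W4    384
take first 2 rows:
  warehouse  stock
0        W1    153
1        W2    674
Reading off the max of column 'stock', we get 674.

674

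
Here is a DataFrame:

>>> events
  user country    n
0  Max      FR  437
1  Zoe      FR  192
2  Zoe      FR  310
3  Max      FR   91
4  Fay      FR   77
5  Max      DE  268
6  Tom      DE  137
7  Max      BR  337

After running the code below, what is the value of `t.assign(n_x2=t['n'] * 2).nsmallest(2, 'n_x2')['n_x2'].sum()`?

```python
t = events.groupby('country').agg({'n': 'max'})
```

1210

group by country, max of n:
           n
country     
BR       337
DE       268
FR       437
add column n_x2 = t['n'] * 2:
           n  n_x2
country           
BR       337   674
DE       268   536
FR       437   874
take 2 rows with smallest n_x2:
           n  n_x2
country           
DE       268   536
BR       337   674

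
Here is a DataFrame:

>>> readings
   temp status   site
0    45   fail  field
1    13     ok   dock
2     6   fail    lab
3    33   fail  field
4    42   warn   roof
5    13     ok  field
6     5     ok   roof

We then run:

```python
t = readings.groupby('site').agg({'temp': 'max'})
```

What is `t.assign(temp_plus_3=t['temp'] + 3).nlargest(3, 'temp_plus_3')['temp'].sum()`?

group by site, max of temp:
       temp
site       
dock     13
field    45
lab       6
roof     42
add column temp_plus_3 = t['temp'] + 3:
       temp  temp_plus_3
site                    
dock     13           16
field    45           48
lab       6            9
roof     42           45
take 3 rows with largest temp_plus_3:
       temp  temp_plus_3
site                    
field    45           48
roof     42           45
dock     13           16

100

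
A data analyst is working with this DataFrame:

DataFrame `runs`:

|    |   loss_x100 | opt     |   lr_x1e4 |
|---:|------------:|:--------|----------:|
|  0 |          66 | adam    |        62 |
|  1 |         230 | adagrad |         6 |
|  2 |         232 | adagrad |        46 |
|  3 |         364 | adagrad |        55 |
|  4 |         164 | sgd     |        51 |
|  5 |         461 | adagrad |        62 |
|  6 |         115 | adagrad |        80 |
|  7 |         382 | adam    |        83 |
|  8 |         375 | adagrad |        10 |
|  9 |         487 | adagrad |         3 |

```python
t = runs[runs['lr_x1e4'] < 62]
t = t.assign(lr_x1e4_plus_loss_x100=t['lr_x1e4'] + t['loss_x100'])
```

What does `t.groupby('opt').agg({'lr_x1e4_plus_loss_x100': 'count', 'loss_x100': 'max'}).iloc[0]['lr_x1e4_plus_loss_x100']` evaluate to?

5

filter rows where lr_x1e4 < 62:
   loss_x100      opt  lr_x1e4
1        230  adagrad        6
2        232  adagrad       46
3        364  adagrad       55
4        164      sgd       51
8        375  adagrad       10
9        487  adagrad        3
add column lr_x1e4_plus_loss_x100 = t['lr_x1e4'] + t['loss_x100']:
   loss_x100      opt  lr_x1e4  lr_x1e4_plus_loss_x100
1        230  adagrad        6                     236
2        232  adagrad       46                     278
3        364  adagrad       55                     419
4        164      sgd       51                     215
8        375  adagrad       10                     385
9        487  adagrad        3                     490
group by opt: count(lr_x1e4_plus_loss_x100), max(loss_x100):
         lr_x1e4_plus_loss_x100  loss_x100
opt                                       
adagrad                       5        487
sgd                           1        164
Finally, value at position 0, column 'lr_x1e4_plus_loss_x100' = 5.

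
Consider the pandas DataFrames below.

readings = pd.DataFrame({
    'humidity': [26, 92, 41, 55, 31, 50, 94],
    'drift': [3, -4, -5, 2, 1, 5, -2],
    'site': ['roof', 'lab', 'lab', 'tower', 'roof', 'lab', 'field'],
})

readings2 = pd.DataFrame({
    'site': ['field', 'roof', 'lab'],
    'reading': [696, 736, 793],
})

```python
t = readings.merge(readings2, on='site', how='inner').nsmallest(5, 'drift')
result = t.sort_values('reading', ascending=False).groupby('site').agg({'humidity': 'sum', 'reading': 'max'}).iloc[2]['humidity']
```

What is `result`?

57

merge on 'site' (how='inner') → 6 rows:
   humidity  drift   site  reading
0        26      3   roof      736
1        92     -4    lab      793
2        41     -5    lab      793
3        31      1   roof      736
4        50      5    lab      793
5        94     -2  field      696
take 5 rows with smallest drift:
   humidity  drift   site  reading
2        41     -5    lab      793
1        92     -4    lab      793
5        94     -2  field      696
3        31      1   roof      736
0        26      3   roof      736
sort by reading descending:
   humidity  drift   site  reading
2        41     -5    lab      793
1        92     -4    lab      793
3        31      1   roof      736
0        26      3   roof      736
5        94     -2  field      696
group by site: sum(humidity), max(reading):
       humidity  reading
site                    
field        94      696
lab         133      793
roof         57      736
value at position 2, column 'humidity' → 57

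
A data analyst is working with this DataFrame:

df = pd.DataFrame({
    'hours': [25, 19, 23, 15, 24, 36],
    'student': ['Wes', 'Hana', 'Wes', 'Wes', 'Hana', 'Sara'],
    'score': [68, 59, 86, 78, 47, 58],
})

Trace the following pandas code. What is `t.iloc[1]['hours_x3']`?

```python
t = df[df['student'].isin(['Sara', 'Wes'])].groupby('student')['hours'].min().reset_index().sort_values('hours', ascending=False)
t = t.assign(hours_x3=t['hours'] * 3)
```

45

filter rows where student in ['Sara', 'Wes']:
   hours student  score
0     25     Wes     68
2     23     Wes     86
3     15     Wes     78
5     36    Sara     58
group by student, min of hours:
student
Sara    36
Wes     15
Name: hours, dtype: int64
reset_index():
  student  hours
0    Sara     36
1     Wes     15
sort by hours descending:
  student  hours
0    Sara     36
1     Wes     15
add column hours_x3 = t['hours'] * 3:
  student  hours  hours_x3
0    Sara     36       108
1     Wes     15        45
The value at position 1, column 'hours_x3' is 45.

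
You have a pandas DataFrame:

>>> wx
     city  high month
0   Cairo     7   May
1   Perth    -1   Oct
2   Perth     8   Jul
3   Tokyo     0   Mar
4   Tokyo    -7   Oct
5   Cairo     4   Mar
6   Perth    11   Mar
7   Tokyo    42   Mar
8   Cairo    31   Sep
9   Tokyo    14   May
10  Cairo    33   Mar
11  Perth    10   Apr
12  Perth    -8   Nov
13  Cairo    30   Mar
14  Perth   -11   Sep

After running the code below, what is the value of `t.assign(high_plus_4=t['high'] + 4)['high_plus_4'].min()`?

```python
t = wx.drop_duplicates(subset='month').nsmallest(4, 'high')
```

drop duplicate month (keep=first):
     city  high month
0   Cairo     7   May
1   Perth    -1   Oct
2   Perth     8   Jul
3   Tokyo     0   Mar
8   Cairo    31   Sep
11  Perth    10   Apr
12  Perth    -8   Nov
take 4 rows with smallest high:
     city  high month
12  Perth    -8   Nov
1   Perth    -1   Oct
3   Tokyo     0   Mar
0   Cairo     7   May
add column high_plus_4 = t['high'] + 4:
     city  high month  high_plus_4
12  Perth    -8   Nov           -4
1   Perth    -1   Oct            3
3   Tokyo     0   Mar            4
0   Cairo     7   May           11
The min of column 'high_plus_4' is -4.

-4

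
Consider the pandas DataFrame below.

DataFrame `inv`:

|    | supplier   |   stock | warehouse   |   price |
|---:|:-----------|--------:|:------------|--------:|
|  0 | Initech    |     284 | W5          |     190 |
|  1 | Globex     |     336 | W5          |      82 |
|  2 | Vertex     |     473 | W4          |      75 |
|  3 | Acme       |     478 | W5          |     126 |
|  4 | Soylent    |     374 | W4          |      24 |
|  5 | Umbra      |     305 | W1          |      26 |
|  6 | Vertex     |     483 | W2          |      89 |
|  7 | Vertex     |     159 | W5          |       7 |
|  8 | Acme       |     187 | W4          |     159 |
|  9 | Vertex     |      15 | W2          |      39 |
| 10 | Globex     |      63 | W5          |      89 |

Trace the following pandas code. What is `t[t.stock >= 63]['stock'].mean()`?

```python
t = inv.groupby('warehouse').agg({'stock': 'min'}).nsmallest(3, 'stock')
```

125.0

group by warehouse, min of stock:
           stock
warehouse       
W1           305
W2            15
W4           187
W5            63
take 3 rows with smallest stock:
           stock
warehouse       
W2            15
W5            63
W4           187
filter rows where stock >= 63:
           stock
warehouse       
W5            63
W4           187
Hence 125.0.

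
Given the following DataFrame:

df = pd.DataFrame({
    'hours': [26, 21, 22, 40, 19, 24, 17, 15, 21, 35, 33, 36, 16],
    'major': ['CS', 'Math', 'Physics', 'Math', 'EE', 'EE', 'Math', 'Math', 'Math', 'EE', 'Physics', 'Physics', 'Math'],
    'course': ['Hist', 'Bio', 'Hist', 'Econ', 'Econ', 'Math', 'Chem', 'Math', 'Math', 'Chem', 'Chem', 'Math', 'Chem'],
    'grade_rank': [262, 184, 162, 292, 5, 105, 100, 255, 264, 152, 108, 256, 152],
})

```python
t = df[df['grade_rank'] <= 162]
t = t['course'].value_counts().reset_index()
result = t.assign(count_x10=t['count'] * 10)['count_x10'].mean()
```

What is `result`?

filter rows where grade_rank <= 162:
    hours    major course  grade_rank
2      22  Physics   Hist         162
4      19       EE   Econ           5
5      24       EE   Math         105
6      17     Math   Chem         100
9      35       EE   Chem         152
10     33  Physics   Chem         108
12     16     Math   Chem         152
value_counts of course:
course
Chem    4
Hist    1
Econ    1
Math    1
Name: count, dtype: int64
reset_index():
  course  count
0   Chem      4
1   Hist      1
2   Econ      1
3   Math      1
add column count_x10 = t['count'] * 10:
  course  count  count_x10
0   Chem      4         40
1   Hist      1         10
2   Econ      1         10
3   Math      1         10
Then the mean of column 'count_x10': 17.5

17.5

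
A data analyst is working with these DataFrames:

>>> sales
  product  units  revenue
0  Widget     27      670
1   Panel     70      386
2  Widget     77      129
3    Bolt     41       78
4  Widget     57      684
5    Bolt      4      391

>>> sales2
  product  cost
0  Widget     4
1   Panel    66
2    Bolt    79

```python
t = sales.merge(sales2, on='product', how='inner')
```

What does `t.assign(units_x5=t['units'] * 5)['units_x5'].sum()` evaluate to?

1380

merge on 'product' (how='inner') → 6 rows:
  product  units  revenue  cost
0  Widget     27      670     4
1   Panel     70      386    66
2  Widget     77      129     4
3    Bolt     41       78    79
4  Widget     57      684     4
5    Bolt      4      391    79
add column units_x5 = t['units'] * 5:
  product  units  revenue  cost  units_x5
0  Widget     27      670     4       135
1   Panel     70      386    66       350
2  Widget     77      129     4       385
3    Bolt     41       78    79       205
4  Widget     57      684     4       285
5    Bolt      4      391    79        20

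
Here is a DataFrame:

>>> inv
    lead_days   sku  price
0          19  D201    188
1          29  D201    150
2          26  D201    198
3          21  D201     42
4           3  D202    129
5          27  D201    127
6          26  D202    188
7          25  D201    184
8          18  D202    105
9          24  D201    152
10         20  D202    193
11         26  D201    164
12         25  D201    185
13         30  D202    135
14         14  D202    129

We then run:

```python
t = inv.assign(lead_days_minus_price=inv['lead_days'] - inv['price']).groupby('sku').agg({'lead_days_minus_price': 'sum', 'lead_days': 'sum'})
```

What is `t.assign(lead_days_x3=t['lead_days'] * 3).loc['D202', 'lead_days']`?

111

add column lead_days_minus_price = inv['lead_days'] - inv['price']:
    lead_days   sku  price  lead_days_minus_price
0          19  D201    188                   -169
1          29  D201    150                   -121
2          26  D201    198                   -172
3          21  D201     42                    -21
4           3  D202    129                   -126
5          27  D201    127                   -100
6          26  D202    188                   -162
7          25  D201    184                   -159
8          18  D202    105                    -87
9          24  D201    152                   -128
10         20  D202    193                   -173
11         26  D201    164                   -138
12         25  D201    185                   -160
13         30  D202    135                   -105
14         14  D202    129                   -115
group by sku: sum(lead_days_minus_price), sum(lead_days):
      lead_days_minus_price  lead_days
sku                                   
D201                  -1168        222
D202                   -768        111
add column lead_days_x3 = t['lead_days'] * 3:
      lead_days_minus_price  lead_days  lead_days_x3
sku                                                 
D201                  -1168        222           666
D202                   -768        111           333
Then the value at row 'D202', column 'lead_days': 111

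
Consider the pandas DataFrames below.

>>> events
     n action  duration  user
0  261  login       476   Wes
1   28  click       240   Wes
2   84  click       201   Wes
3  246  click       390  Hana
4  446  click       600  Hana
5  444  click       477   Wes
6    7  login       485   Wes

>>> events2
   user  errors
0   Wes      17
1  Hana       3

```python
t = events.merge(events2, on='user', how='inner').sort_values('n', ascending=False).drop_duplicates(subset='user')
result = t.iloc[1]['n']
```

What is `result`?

444

merge on 'user' (how='inner') → 7 rows:
     n action  duration  user  errors
0  261  login       476   Wes      17
1   28  click       240   Wes      17
2   84  click       201   Wes      17
3  246  click       390  Hana       3
4  446  click       600  Hana       3
5  444  click       477   Wes      17
6    7  login       485   Wes      17
sort by n descending:
     n action  duration  user  errors
4  446  click       600  Hana       3
5  444  click       477   Wes      17
0  261  login       476   Wes      17
3  246  click       390  Hana       3
2   84  click       201   Wes      17
1   28  click       240   Wes      17
6    7  login       485   Wes      17
drop duplicate user (keep=first):
     n action  duration  user  errors
4  446  click       600  Hana       3
5  444  click       477   Wes      17
The value at position 1, column 'n' is 444.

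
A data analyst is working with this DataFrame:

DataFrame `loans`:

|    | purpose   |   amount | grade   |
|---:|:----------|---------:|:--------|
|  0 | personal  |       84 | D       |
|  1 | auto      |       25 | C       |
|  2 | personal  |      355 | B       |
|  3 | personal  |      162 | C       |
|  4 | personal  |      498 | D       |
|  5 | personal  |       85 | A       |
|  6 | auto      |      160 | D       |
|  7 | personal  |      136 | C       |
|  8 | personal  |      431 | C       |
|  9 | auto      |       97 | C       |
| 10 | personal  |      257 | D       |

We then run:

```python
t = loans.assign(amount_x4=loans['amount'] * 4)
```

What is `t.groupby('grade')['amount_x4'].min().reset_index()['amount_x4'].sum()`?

2196

add column amount_x4 = loans['amount'] * 4:
     purpose  amount grade  amount_x4
0   personal      84     D        336
1       auto      25     C        100
2   personal     355     B       1420
3   personal     162     C        648
4   personal     498     D       1992
5   personal      85     A        340
6       auto     160     D        640
7   personal     136     C        544
8   personal     431     C       1724
9       auto      97     C        388
10  personal     257     D       1028
group by grade, min of amount_x4:
grade
A     340
B    1420
C     100
D     336
Name: amount_x4, dtype: int64
reset_index():
  grade  amount_x4
0     A        340
1     B       1420
2     C        100
3     D        336
The sum of column 'amount_x4' is 2196.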